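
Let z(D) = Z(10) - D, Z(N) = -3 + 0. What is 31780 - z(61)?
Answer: 31844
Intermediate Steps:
Z(N) = -3
z(D) = -3 - D
31780 - z(61) = 31780 - (-3 - 1*61) = 31780 - (-3 - 61) = 31780 - 1*(-64) = 31780 + 64 = 31844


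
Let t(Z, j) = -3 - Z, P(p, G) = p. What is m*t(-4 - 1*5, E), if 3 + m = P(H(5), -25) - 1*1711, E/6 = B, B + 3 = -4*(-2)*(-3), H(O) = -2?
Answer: -10296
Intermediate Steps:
B = -27 (B = -3 - 4*(-2)*(-3) = -3 + 8*(-3) = -3 - 24 = -27)
E = -162 (E = 6*(-27) = -162)
m = -1716 (m = -3 + (-2 - 1*1711) = -3 + (-2 - 1711) = -3 - 1713 = -1716)
m*t(-4 - 1*5, E) = -1716*(-3 - (-4 - 1*5)) = -1716*(-3 - (-4 - 5)) = -1716*(-3 - 1*(-9)) = -1716*(-3 + 9) = -1716*6 = -10296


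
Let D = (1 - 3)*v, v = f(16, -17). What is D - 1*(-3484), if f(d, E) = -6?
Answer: 3496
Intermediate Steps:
v = -6
D = 12 (D = (1 - 3)*(-6) = -2*(-6) = 12)
D - 1*(-3484) = 12 - 1*(-3484) = 12 + 3484 = 3496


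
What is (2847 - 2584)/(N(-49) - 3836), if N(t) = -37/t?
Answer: -12887/187927 ≈ -0.068575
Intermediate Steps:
(2847 - 2584)/(N(-49) - 3836) = (2847 - 2584)/(-37/(-49) - 3836) = 263/(-37*(-1/49) - 3836) = 263/(37/49 - 3836) = 263/(-187927/49) = 263*(-49/187927) = -12887/187927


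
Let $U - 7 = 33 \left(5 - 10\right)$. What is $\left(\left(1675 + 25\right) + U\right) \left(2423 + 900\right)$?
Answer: $5124066$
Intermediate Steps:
$U = -158$ ($U = 7 + 33 \left(5 - 10\right) = 7 + 33 \left(-5\right) = 7 - 165 = -158$)
$\left(\left(1675 + 25\right) + U\right) \left(2423 + 900\right) = \left(\left(1675 + 25\right) - 158\right) \left(2423 + 900\right) = \left(1700 - 158\right) 3323 = 1542 \cdot 3323 = 5124066$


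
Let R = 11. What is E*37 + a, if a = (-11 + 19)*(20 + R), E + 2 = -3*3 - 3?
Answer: -270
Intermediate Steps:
E = -14 (E = -2 + (-3*3 - 3) = -2 + (-9 - 3) = -2 - 12 = -14)
a = 248 (a = (-11 + 19)*(20 + 11) = 8*31 = 248)
E*37 + a = -14*37 + 248 = -518 + 248 = -270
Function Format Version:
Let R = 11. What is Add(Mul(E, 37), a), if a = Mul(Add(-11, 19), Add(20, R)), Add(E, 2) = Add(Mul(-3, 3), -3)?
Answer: -270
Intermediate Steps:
E = -14 (E = Add(-2, Add(Mul(-3, 3), -3)) = Add(-2, Add(-9, -3)) = Add(-2, -12) = -14)
a = 248 (a = Mul(Add(-11, 19), Add(20, 11)) = Mul(8, 31) = 248)
Add(Mul(E, 37), a) = Add(Mul(-14, 37), 248) = Add(-518, 248) = -270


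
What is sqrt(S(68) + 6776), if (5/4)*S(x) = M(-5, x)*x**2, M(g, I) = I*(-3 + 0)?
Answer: 2*I*sqrt(4674130)/5 ≈ 864.79*I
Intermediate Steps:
M(g, I) = -3*I (M(g, I) = I*(-3) = -3*I)
S(x) = -12*x**3/5 (S(x) = 4*((-3*x)*x**2)/5 = 4*(-3*x**3)/5 = -12*x**3/5)
sqrt(S(68) + 6776) = sqrt(-12/5*68**3 + 6776) = sqrt(-12/5*314432 + 6776) = sqrt(-3773184/5 + 6776) = sqrt(-3739304/5) = 2*I*sqrt(4674130)/5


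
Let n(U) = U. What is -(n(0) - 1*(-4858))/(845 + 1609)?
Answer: -2429/1227 ≈ -1.9796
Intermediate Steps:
-(n(0) - 1*(-4858))/(845 + 1609) = -(0 - 1*(-4858))/(845 + 1609) = -(0 + 4858)/2454 = -4858/2454 = -1*2429/1227 = -2429/1227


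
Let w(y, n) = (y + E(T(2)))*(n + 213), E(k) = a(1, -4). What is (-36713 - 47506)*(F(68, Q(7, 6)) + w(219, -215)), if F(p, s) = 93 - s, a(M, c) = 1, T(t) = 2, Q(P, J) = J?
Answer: 29729307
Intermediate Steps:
E(k) = 1
w(y, n) = (1 + y)*(213 + n) (w(y, n) = (y + 1)*(n + 213) = (1 + y)*(213 + n))
(-36713 - 47506)*(F(68, Q(7, 6)) + w(219, -215)) = (-36713 - 47506)*((93 - 1*6) + (213 - 215 + 213*219 - 215*219)) = -84219*((93 - 6) + (213 - 215 + 46647 - 47085)) = -84219*(87 - 440) = -84219*(-353) = 29729307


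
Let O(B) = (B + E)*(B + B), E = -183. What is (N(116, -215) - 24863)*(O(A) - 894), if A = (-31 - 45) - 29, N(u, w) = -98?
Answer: -1487326146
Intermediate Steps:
A = -105 (A = -76 - 29 = -105)
O(B) = 2*B*(-183 + B) (O(B) = (B - 183)*(B + B) = (-183 + B)*(2*B) = 2*B*(-183 + B))
(N(116, -215) - 24863)*(O(A) - 894) = (-98 - 24863)*(2*(-105)*(-183 - 105) - 894) = -24961*(2*(-105)*(-288) - 894) = -24961*(60480 - 894) = -24961*59586 = -1487326146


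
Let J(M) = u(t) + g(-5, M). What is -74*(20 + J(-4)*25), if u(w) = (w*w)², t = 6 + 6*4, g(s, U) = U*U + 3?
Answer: -1498536630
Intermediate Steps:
g(s, U) = 3 + U² (g(s, U) = U² + 3 = 3 + U²)
t = 30 (t = 6 + 24 = 30)
u(w) = w⁴ (u(w) = (w²)² = w⁴)
J(M) = 810003 + M² (J(M) = 30⁴ + (3 + M²) = 810000 + (3 + M²) = 810003 + M²)
-74*(20 + J(-4)*25) = -74*(20 + (810003 + (-4)²)*25) = -74*(20 + (810003 + 16)*25) = -74*(20 + 810019*25) = -74*(20 + 20250475) = -74*20250495 = -1498536630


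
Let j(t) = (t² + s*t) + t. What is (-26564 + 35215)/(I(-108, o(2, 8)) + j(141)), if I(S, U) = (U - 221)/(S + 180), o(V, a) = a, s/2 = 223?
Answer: 207624/1989721 ≈ 0.10435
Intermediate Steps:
s = 446 (s = 2*223 = 446)
I(S, U) = (-221 + U)/(180 + S)
j(t) = t² + 447*t (j(t) = (t² + 446*t) + t = t² + 447*t)
(-26564 + 35215)/(I(-108, o(2, 8)) + j(141)) = (-26564 + 35215)/((-221 + 8)/(180 - 108) + 141*(447 + 141)) = 8651/(-213/72 + 141*588) = 8651/((1/72)*(-213) + 82908) = 8651/(-71/24 + 82908) = 8651/(1989721/24) = 8651*(24/1989721) = 207624/1989721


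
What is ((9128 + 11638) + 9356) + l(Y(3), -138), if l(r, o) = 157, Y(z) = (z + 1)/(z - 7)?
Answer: 30279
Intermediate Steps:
Y(z) = (1 + z)/(-7 + z)
((9128 + 11638) + 9356) + l(Y(3), -138) = ((9128 + 11638) + 9356) + 157 = (20766 + 9356) + 157 = 30122 + 157 = 30279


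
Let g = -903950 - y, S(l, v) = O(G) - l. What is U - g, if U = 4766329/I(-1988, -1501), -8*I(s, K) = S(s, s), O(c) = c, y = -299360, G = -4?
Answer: 145171991/248 ≈ 5.8537e+5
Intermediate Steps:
S(l, v) = -4 - l
I(s, K) = ½ + s/8 (I(s, K) = -(-4 - s)/8 = ½ + s/8)
g = -604590 (g = -903950 - 1*(-299360) = -903950 + 299360 = -604590)
U = -4766329/248 (U = 4766329/(½ + (⅛)*(-1988)) = 4766329/(½ - 497/2) = 4766329/(-248) = 4766329*(-1/248) = -4766329/248 ≈ -19219.)
U - g = -4766329/248 - 1*(-604590) = -4766329/248 + 604590 = 145171991/248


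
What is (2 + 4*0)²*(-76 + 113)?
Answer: 148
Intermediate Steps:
(2 + 4*0)²*(-76 + 113) = (2 + 0)²*37 = 2²*37 = 4*37 = 148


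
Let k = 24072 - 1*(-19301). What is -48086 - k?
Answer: -91459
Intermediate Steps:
k = 43373 (k = 24072 + 19301 = 43373)
-48086 - k = -48086 - 1*43373 = -48086 - 43373 = -91459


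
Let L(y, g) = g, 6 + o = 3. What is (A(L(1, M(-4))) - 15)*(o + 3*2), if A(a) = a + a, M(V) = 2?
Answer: -33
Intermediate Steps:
o = -3 (o = -6 + 3 = -3)
A(a) = 2*a
(A(L(1, M(-4))) - 15)*(o + 3*2) = (2*2 - 15)*(-3 + 3*2) = (4 - 15)*(-3 + 6) = -11*3 = -33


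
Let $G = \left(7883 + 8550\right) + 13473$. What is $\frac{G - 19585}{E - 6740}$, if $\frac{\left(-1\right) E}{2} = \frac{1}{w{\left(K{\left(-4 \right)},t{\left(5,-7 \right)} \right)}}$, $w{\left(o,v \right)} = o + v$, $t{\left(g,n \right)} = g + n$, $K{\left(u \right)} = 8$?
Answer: $- \frac{30963}{20221} \approx -1.5312$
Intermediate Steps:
$E = - \frac{1}{3}$ ($E = - \frac{2}{8 + \left(5 - 7\right)} = - \frac{2}{8 - 2} = - \frac{2}{6} = \left(-2\right) \frac{1}{6} = - \frac{1}{3} \approx -0.33333$)
$G = 29906$ ($G = 16433 + 13473 = 29906$)
$\frac{G - 19585}{E - 6740} = \frac{29906 - 19585}{- \frac{1}{3} - 6740} = \frac{10321}{- \frac{20221}{3}} = 10321 \left(- \frac{3}{20221}\right) = - \frac{30963}{20221}$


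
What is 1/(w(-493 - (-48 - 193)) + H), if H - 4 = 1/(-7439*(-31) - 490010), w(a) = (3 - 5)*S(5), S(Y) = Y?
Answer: -259401/1556407 ≈ -0.16667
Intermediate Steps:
w(a) = -10 (w(a) = (3 - 5)*5 = -2*5 = -10)
H = 1037603/259401 (H = 4 + 1/(-7439*(-31) - 490010) = 4 + 1/(230609 - 490010) = 4 + 1/(-259401) = 4 - 1/259401 = 1037603/259401 ≈ 4.0000)
1/(w(-493 - (-48 - 193)) + H) = 1/(-10 + 1037603/259401) = 1/(-1556407/259401) = -259401/1556407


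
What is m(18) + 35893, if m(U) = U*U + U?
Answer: 36235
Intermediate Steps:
m(U) = U + U² (m(U) = U² + U = U + U²)
m(18) + 35893 = 18*(1 + 18) + 35893 = 18*19 + 35893 = 342 + 35893 = 36235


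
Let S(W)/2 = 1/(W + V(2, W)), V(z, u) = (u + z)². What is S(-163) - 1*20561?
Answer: -264805118/12879 ≈ -20561.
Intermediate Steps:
S(W) = 2/(W + (2 + W)²) (S(W) = 2/(W + (W + 2)²) = 2/(W + (2 + W)²))
S(-163) - 1*20561 = 2/(-163 + (2 - 163)²) - 1*20561 = 2/(-163 + (-161)²) - 20561 = 2/(-163 + 25921) - 20561 = 2/25758 - 20561 = 2*(1/25758) - 20561 = 1/12879 - 20561 = -264805118/12879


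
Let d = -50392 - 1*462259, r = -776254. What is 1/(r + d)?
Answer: -1/1288905 ≈ -7.7585e-7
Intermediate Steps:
d = -512651 (d = -50392 - 462259 = -512651)
1/(r + d) = 1/(-776254 - 512651) = 1/(-1288905) = -1/1288905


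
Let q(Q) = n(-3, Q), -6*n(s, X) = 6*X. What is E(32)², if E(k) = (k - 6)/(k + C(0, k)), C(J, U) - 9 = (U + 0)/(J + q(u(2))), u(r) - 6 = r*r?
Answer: 16900/35721 ≈ 0.47311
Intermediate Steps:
n(s, X) = -X
u(r) = 6 + r² (u(r) = 6 + r*r = 6 + r²)
q(Q) = -Q
C(J, U) = 9 + U/(-10 + J) (C(J, U) = 9 + (U + 0)/(J - (6 + 2²)) = 9 + U/(J - (6 + 4)) = 9 + U/(J - 1*10) = 9 + U/(J - 10) = 9 + U/(-10 + J))
E(k) = (-6 + k)/(9 + 9*k/10) (E(k) = (k - 6)/(k + (-90 + k + 9*0)/(-10 + 0)) = (-6 + k)/(k + (-90 + k + 0)/(-10)) = (-6 + k)/(k - (-90 + k)/10) = (-6 + k)/(k + (9 - k/10)) = (-6 + k)/(9 + 9*k/10))
E(32)² = (10*(-6 + 32)/(9*(10 + 32)))² = ((10/9)*26/42)² = ((10/9)*(1/42)*26)² = (130/189)² = 16900/35721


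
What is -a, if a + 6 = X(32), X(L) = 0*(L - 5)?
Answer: 6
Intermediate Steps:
X(L) = 0 (X(L) = 0*(-5 + L) = 0)
a = -6 (a = -6 + 0 = -6)
-a = -1*(-6) = 6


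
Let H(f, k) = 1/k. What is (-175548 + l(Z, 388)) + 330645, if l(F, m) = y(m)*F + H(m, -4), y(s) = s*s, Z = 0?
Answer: 620387/4 ≈ 1.5510e+5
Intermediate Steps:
y(s) = s²
l(F, m) = -¼ + F*m² (l(F, m) = m²*F + 1/(-4) = F*m² - ¼ = -¼ + F*m²)
(-175548 + l(Z, 388)) + 330645 = (-175548 + (-¼ + 0*388²)) + 330645 = (-175548 + (-¼ + 0*150544)) + 330645 = (-175548 + (-¼ + 0)) + 330645 = (-175548 - ¼) + 330645 = -702193/4 + 330645 = 620387/4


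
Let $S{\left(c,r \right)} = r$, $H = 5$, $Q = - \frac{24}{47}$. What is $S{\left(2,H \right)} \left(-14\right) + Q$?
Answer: $- \frac{3314}{47} \approx -70.511$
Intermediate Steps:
$Q = - \frac{24}{47}$ ($Q = \left(-24\right) \frac{1}{47} = - \frac{24}{47} \approx -0.51064$)
$S{\left(2,H \right)} \left(-14\right) + Q = 5 \left(-14\right) - \frac{24}{47} = -70 - \frac{24}{47} = - \frac{3314}{47}$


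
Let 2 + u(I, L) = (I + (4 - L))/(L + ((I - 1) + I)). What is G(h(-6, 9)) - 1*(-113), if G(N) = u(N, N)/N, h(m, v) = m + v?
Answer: 225/2 ≈ 112.50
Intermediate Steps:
u(I, L) = -2 + (4 + I - L)/(-1 + L + 2*I) (u(I, L) = -2 + (I + (4 - L))/(L + ((I - 1) + I)) = -2 + (4 + I - L)/(L + ((-1 + I) + I)) = -2 + (4 + I - L)/(L + (-1 + 2*I)) = -2 + (4 + I - L)/(-1 + L + 2*I))
G(N) = 3*(2 - 2*N)/(N*(-1 + 3*N)) (G(N) = (3*(2 - N - N)/(-1 + N + 2*N))/N = (3*(2 - 2*N)/(-1 + 3*N))/N = 3*(2 - 2*N)/(N*(-1 + 3*N)))
G(h(-6, 9)) - 1*(-113) = 6*(1 - (-6 + 9))/((-6 + 9)*(-1 + 3*(-6 + 9))) - 1*(-113) = 6*(1 - 1*3)/(3*(-1 + 3*3)) + 113 = 6*(⅓)*(1 - 3)/(-1 + 9) + 113 = 6*(⅓)*(-2)/8 + 113 = 6*(⅓)*(⅛)*(-2) + 113 = -½ + 113 = 225/2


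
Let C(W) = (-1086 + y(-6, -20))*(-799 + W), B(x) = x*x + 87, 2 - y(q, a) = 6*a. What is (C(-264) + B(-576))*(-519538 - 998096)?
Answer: -2058814696230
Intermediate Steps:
y(q, a) = 2 - 6*a
B(x) = 87 + x**2 (B(x) = x**2 + 87 = 87 + x**2)
C(W) = 770236 - 964*W (C(W) = (-1086 + (2 - 6*(-20)))*(-799 + W) = (-1086 + (2 + 120))*(-799 + W) = (-1086 + 122)*(-799 + W) = -964*(-799 + W) = 770236 - 964*W)
(C(-264) + B(-576))*(-519538 - 998096) = ((770236 - 964*(-264)) + (87 + (-576)**2))*(-519538 - 998096) = ((770236 + 254496) + (87 + 331776))*(-1517634) = (1024732 + 331863)*(-1517634) = 1356595*(-1517634) = -2058814696230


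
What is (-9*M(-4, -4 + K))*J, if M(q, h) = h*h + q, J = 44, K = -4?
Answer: -23760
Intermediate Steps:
M(q, h) = q + h² (M(q, h) = h² + q = q + h²)
(-9*M(-4, -4 + K))*J = -9*(-4 + (-4 - 4)²)*44 = -9*(-4 + (-8)²)*44 = -9*(-4 + 64)*44 = -9*60*44 = -540*44 = -23760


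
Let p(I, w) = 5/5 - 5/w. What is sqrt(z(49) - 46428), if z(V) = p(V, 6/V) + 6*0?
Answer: I*sqrt(1672842)/6 ≈ 215.56*I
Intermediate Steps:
p(I, w) = 1 - 5/w (p(I, w) = 5*(1/5) - 5/w = 1 - 5/w)
z(V) = V*(-5 + 6/V)/6 (z(V) = (-5 + 6/V)/((6/V)) + 6*0 = (V/6)*(-5 + 6/V) + 0 = V*(-5 + 6/V)/6 + 0 = V*(-5 + 6/V)/6)
sqrt(z(49) - 46428) = sqrt((1 - 5/6*49) - 46428) = sqrt((1 - 245/6) - 46428) = sqrt(-239/6 - 46428) = sqrt(-278807/6) = I*sqrt(1672842)/6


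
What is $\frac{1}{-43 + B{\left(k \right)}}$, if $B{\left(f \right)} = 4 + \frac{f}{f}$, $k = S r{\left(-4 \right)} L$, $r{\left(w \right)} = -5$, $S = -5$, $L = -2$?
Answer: $- \frac{1}{38} \approx -0.026316$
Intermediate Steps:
$k = -50$ ($k = \left(-5\right) \left(-5\right) \left(-2\right) = 25 \left(-2\right) = -50$)
$B{\left(f \right)} = 5$ ($B{\left(f \right)} = 4 + 1 = 5$)
$\frac{1}{-43 + B{\left(k \right)}} = \frac{1}{-43 + 5} = \frac{1}{-38} = - \frac{1}{38}$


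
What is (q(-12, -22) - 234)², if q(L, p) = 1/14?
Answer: 10725625/196 ≈ 54723.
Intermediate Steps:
q(L, p) = 1/14
(q(-12, -22) - 234)² = (1/14 - 234)² = (-3275/14)² = 10725625/196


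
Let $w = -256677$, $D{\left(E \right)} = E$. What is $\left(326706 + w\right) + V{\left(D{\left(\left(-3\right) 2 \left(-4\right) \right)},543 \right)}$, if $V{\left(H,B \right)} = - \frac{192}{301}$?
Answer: $\frac{21078537}{301} \approx 70028.0$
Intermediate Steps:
$V{\left(H,B \right)} = - \frac{192}{301}$ ($V{\left(H,B \right)} = \left(-192\right) \frac{1}{301} = - \frac{192}{301}$)
$\left(326706 + w\right) + V{\left(D{\left(\left(-3\right) 2 \left(-4\right) \right)},543 \right)} = \left(326706 - 256677\right) - \frac{192}{301} = 70029 - \frac{192}{301} = \frac{21078537}{301}$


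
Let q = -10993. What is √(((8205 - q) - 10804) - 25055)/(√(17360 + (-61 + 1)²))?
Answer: I*√21825910/5240 ≈ 0.89157*I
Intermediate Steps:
√(((8205 - q) - 10804) - 25055)/(√(17360 + (-61 + 1)²)) = √(((8205 - 1*(-10993)) - 10804) - 25055)/(√(17360 + (-61 + 1)²)) = √(((8205 + 10993) - 10804) - 25055)/(√(17360 + (-60)²)) = √((19198 - 10804) - 25055)/(√(17360 + 3600)) = √(8394 - 25055)/(√20960) = √(-16661)/((4*√1310)) = (I*√16661)*(√1310/5240) = I*√21825910/5240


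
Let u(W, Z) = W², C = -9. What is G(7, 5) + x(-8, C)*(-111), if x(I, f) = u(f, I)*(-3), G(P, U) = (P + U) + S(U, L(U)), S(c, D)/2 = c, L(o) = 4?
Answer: 26995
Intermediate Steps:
S(c, D) = 2*c
G(P, U) = P + 3*U (G(P, U) = (P + U) + 2*U = P + 3*U)
x(I, f) = -3*f² (x(I, f) = f²*(-3) = -3*f²)
G(7, 5) + x(-8, C)*(-111) = (7 + 3*5) - 3*(-9)²*(-111) = (7 + 15) - 3*81*(-111) = 22 - 243*(-111) = 22 + 26973 = 26995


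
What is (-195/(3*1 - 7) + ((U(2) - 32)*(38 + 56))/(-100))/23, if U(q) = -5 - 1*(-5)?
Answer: 7883/2300 ≈ 3.4274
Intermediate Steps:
U(q) = 0 (U(q) = -5 + 5 = 0)
(-195/(3*1 - 7) + ((U(2) - 32)*(38 + 56))/(-100))/23 = (-195/(3*1 - 7) + ((0 - 32)*(38 + 56))/(-100))/23 = (-195/(3 - 7) - 32*94*(-1/100))*(1/23) = (-195/(-4) - 3008*(-1/100))*(1/23) = (-195*(-¼) + 752/25)*(1/23) = (195/4 + 752/25)*(1/23) = (7883/100)*(1/23) = 7883/2300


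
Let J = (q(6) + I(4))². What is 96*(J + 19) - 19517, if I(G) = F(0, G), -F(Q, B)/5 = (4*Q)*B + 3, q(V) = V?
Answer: -9917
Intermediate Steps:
F(Q, B) = -15 - 20*B*Q (F(Q, B) = -5*((4*Q)*B + 3) = -5*(4*B*Q + 3) = -5*(3 + 4*B*Q) = -15 - 20*B*Q)
I(G) = -15 (I(G) = -15 - 20*G*0 = -15 + 0 = -15)
J = 81 (J = (6 - 15)² = (-9)² = 81)
96*(J + 19) - 19517 = 96*(81 + 19) - 19517 = 96*100 - 19517 = 9600 - 19517 = -9917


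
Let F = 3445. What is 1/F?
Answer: 1/3445 ≈ 0.00029028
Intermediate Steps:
1/F = 1/3445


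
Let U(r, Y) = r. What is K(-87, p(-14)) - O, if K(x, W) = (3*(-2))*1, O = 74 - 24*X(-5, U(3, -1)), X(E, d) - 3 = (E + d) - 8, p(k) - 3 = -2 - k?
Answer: -248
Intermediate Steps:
p(k) = 1 - k (p(k) = 3 + (-2 - k) = 1 - k)
X(E, d) = -5 + E + d (X(E, d) = 3 + ((E + d) - 8) = 3 + (-8 + E + d) = -5 + E + d)
O = 242 (O = 74 - 24*(-5 - 5 + 3) = 74 - 24*(-7) = 74 + 168 = 242)
K(x, W) = -6 (K(x, W) = -6*1 = -6)
K(-87, p(-14)) - O = -6 - 1*242 = -6 - 242 = -248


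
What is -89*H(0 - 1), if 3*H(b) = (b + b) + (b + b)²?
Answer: -178/3 ≈ -59.333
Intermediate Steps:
H(b) = 2*b/3 + 4*b²/3 (H(b) = ((b + b) + (b + b)²)/3 = (2*b + (2*b)²)/3 = (2*b + 4*b²)/3 = 2*b/3 + 4*b²/3)
-89*H(0 - 1) = -178*(0 - 1)*(1 + 2*(0 - 1))/3 = -178*(-1)*(1 + 2*(-1))/3 = -178*(-1)*(1 - 2)/3 = -178*(-1)*(-1)/3 = -89*⅔ = -178/3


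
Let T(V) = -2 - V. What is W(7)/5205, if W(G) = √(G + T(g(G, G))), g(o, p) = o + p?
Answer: I/1735 ≈ 0.00057637*I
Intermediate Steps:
W(G) = √(-2 - G) (W(G) = √(G + (-2 - (G + G))) = √(G + (-2 - 2*G)) = √(-2 - G))
W(7)/5205 = √(-2 - 1*7)/5205 = √(-2 - 7)*(1/5205) = √(-9)*(1/5205) = (3*I)*(1/5205) = I/1735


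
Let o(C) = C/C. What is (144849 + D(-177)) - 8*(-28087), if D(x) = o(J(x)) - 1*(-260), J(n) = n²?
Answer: 369806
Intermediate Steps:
o(C) = 1
D(x) = 261 (D(x) = 1 - 1*(-260) = 1 + 260 = 261)
(144849 + D(-177)) - 8*(-28087) = (144849 + 261) - 8*(-28087) = 145110 + 224696 = 369806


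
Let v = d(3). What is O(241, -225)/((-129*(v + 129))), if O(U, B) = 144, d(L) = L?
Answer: -4/473 ≈ -0.0084567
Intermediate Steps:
v = 3
O(241, -225)/((-129*(v + 129))) = 144/((-129*(3 + 129))) = 144/((-129*132)) = 144/(-17028) = 144*(-1/17028) = -4/473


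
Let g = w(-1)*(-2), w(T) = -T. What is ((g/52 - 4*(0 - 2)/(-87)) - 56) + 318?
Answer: 592349/2262 ≈ 261.87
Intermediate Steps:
g = -2 (g = -1*(-1)*(-2) = 1*(-2) = -2)
((g/52 - 4*(0 - 2)/(-87)) - 56) + 318 = ((-2/52 - 4*(0 - 2)/(-87)) - 56) + 318 = ((-2*1/52 - 4*(-2)*(-1/87)) - 56) + 318 = ((-1/26 + 8*(-1/87)) - 56) + 318 = ((-1/26 - 8/87) - 56) + 318 = (-295/2262 - 56) + 318 = -126967/2262 + 318 = 592349/2262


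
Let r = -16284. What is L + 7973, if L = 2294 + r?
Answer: -6017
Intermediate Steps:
L = -13990 (L = 2294 - 16284 = -13990)
L + 7973 = -13990 + 7973 = -6017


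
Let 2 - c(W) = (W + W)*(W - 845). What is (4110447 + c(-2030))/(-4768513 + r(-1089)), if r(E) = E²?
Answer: 7562051/3582592 ≈ 2.1108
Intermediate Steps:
c(W) = 2 - 2*W*(-845 + W) (c(W) = 2 - (W + W)*(W - 845) = 2 - 2*W*(-845 + W))
(4110447 + c(-2030))/(-4768513 + r(-1089)) = (4110447 + (2 - 2*(-2030)² + 1690*(-2030)))/(-4768513 + (-1089)²) = (4110447 + (2 - 2*4120900 - 3430700))/(-4768513 + 1185921) = (4110447 + (2 - 8241800 - 3430700))/(-3582592) = (4110447 - 11672498)*(-1/3582592) = -7562051*(-1/3582592) = 7562051/3582592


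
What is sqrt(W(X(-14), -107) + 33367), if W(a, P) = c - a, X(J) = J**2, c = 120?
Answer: 9*sqrt(411) ≈ 182.46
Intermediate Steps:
W(a, P) = 120 - a
sqrt(W(X(-14), -107) + 33367) = sqrt((120 - 1*(-14)**2) + 33367) = sqrt((120 - 1*196) + 33367) = sqrt((120 - 196) + 33367) = sqrt(-76 + 33367) = sqrt(33291) = 9*sqrt(411)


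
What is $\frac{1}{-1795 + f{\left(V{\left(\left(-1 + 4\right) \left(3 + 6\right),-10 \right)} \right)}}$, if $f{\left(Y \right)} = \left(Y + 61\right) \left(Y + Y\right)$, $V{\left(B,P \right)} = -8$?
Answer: $- \frac{1}{2643} \approx -0.00037836$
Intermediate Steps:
$f{\left(Y \right)} = 2 Y \left(61 + Y\right)$ ($f{\left(Y \right)} = \left(61 + Y\right) 2 Y = 2 Y \left(61 + Y\right)$)
$\frac{1}{-1795 + f{\left(V{\left(\left(-1 + 4\right) \left(3 + 6\right),-10 \right)} \right)}} = \frac{1}{-1795 + 2 \left(-8\right) \left(61 - 8\right)} = \frac{1}{-1795 + 2 \left(-8\right) 53} = \frac{1}{-1795 - 848} = \frac{1}{-2643} = - \frac{1}{2643}$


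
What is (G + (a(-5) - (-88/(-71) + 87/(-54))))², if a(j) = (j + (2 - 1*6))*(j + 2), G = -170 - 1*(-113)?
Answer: 1433758225/1633284 ≈ 877.84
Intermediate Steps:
G = -57 (G = -170 + 113 = -57)
a(j) = (-4 + j)*(2 + j) (a(j) = (j + (2 - 6))*(2 + j) = (j - 4)*(2 + j) = (-4 + j)*(2 + j))
(G + (a(-5) - (-88/(-71) + 87/(-54))))² = (-57 + ((-8 + (-5)² - 2*(-5)) - (-88/(-71) + 87/(-54))))² = (-57 + ((-8 + 25 + 10) - (-88*(-1/71) + 87*(-1/54))))² = (-57 + (27 - (88/71 - 29/18)))² = (-57 + (27 - 1*(-475/1278)))² = (-57 + (27 + 475/1278))² = (-57 + 34981/1278)² = (-37865/1278)² = 1433758225/1633284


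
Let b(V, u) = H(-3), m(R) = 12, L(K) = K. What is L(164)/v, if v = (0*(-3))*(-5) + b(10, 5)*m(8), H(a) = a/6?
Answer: -82/3 ≈ -27.333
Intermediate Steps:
H(a) = a/6 (H(a) = a*(⅙) = a/6)
b(V, u) = -½ (b(V, u) = (⅙)*(-3) = -½)
v = -6 (v = (0*(-3))*(-5) - ½*12 = 0*(-5) - 6 = 0 - 6 = -6)
L(164)/v = 164/(-6) = 164*(-⅙) = -82/3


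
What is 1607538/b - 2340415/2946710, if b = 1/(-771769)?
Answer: -731165970505921007/589342 ≈ -1.2406e+12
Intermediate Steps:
b = -1/771769 ≈ -1.2957e-6
1607538/b - 2340415/2946710 = 1607538/(-1/771769) - 2340415/2946710 = 1607538*(-771769) - 2340415*1/2946710 = -1240647994722 - 468083/589342 = -731165970505921007/589342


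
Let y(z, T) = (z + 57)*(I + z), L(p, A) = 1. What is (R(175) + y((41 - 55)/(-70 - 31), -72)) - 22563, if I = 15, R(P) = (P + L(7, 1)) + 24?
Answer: -219301104/10201 ≈ -21498.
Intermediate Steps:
R(P) = 25 + P (R(P) = (P + 1) + 24 = (1 + P) + 24 = 25 + P)
y(z, T) = (15 + z)*(57 + z) (y(z, T) = (z + 57)*(15 + z) = (57 + z)*(15 + z) = (15 + z)*(57 + z))
(R(175) + y((41 - 55)/(-70 - 31), -72)) - 22563 = ((25 + 175) + (855 + ((41 - 55)/(-70 - 31))**2 + 72*((41 - 55)/(-70 - 31)))) - 22563 = (200 + (855 + (-14/(-101))**2 + 72*(-14/(-101)))) - 22563 = (200 + (855 + (-14*(-1/101))**2 + 72*(-14*(-1/101)))) - 22563 = (200 + (855 + (14/101)**2 + 72*(14/101))) - 22563 = (200 + (855 + 196/10201 + 1008/101)) - 22563 = (200 + 8823859/10201) - 22563 = 10864059/10201 - 22563 = -219301104/10201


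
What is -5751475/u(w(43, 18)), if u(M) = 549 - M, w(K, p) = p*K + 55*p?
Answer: 1150295/243 ≈ 4733.7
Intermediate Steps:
w(K, p) = 55*p + K*p (w(K, p) = K*p + 55*p = 55*p + K*p)
-5751475/u(w(43, 18)) = -5751475/(549 - 18*(55 + 43)) = -5751475/(549 - 18*98) = -5751475/(549 - 1*1764) = -5751475/(549 - 1764) = -5751475/(-1215) = -5751475*(-1/1215) = 1150295/243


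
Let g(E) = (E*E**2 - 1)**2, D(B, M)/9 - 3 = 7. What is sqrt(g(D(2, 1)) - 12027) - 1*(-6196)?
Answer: 6196 + sqrt(531439529974) ≈ 7.3520e+5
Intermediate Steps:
D(B, M) = 90 (D(B, M) = 27 + 9*7 = 27 + 63 = 90)
g(E) = (-1 + E**3)**2 (g(E) = (E**3 - 1)**2 = (-1 + E**3)**2)
sqrt(g(D(2, 1)) - 12027) - 1*(-6196) = sqrt((-1 + 90**3)**2 - 12027) - 1*(-6196) = sqrt((-1 + 729000)**2 - 12027) + 6196 = sqrt(728999**2 - 12027) + 6196 = sqrt(531439542001 - 12027) + 6196 = sqrt(531439529974) + 6196 = 6196 + sqrt(531439529974)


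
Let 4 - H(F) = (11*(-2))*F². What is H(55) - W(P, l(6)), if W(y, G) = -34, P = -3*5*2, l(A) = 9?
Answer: 66588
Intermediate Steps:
H(F) = 4 + 22*F² (H(F) = 4 - 11*(-2)*F² = 4 - (-22)*F² = 4 + 22*F²)
P = -30 (P = -15*2 = -30)
H(55) - W(P, l(6)) = (4 + 22*55²) - 1*(-34) = (4 + 22*3025) + 34 = (4 + 66550) + 34 = 66554 + 34 = 66588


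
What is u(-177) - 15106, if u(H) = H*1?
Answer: -15283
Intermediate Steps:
u(H) = H
u(-177) - 15106 = -177 - 15106 = -15283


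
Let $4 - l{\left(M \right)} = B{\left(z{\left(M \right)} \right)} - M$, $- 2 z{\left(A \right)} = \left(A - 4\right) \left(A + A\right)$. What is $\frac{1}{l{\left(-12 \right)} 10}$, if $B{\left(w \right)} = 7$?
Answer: $- \frac{1}{150} \approx -0.0066667$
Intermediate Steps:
$z{\left(A \right)} = - A \left(-4 + A\right)$ ($z{\left(A \right)} = - \frac{\left(A - 4\right) \left(A + A\right)}{2} = - \frac{\left(-4 + A\right) 2 A}{2} = - \frac{2 A \left(-4 + A\right)}{2} = - A \left(-4 + A\right)$)
$l{\left(M \right)} = -3 + M$ ($l{\left(M \right)} = 4 - \left(7 - M\right) = 4 + \left(-7 + M\right) = -3 + M$)
$\frac{1}{l{\left(-12 \right)} 10} = \frac{1}{\left(-3 - 12\right) 10} = \frac{1}{\left(-15\right) 10} = \frac{1}{-150} = - \frac{1}{150}$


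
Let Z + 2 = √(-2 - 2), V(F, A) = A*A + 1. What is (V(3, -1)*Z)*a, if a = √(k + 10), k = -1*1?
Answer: -12 + 12*I ≈ -12.0 + 12.0*I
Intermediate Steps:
k = -1
V(F, A) = 1 + A² (V(F, A) = A² + 1 = 1 + A²)
a = 3 (a = √(-1 + 10) = √9 = 3)
Z = -2 + 2*I (Z = -2 + √(-2 - 2) = -2 + √(-4) = -2 + 2*I ≈ -2.0 + 2.0*I)
(V(3, -1)*Z)*a = ((1 + (-1)²)*(-2 + 2*I))*3 = ((1 + 1)*(-2 + 2*I))*3 = (2*(-2 + 2*I))*3 = (-4 + 4*I)*3 = -12 + 12*I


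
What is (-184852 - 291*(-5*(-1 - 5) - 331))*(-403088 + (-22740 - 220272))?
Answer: 62840332100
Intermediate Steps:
(-184852 - 291*(-5*(-1 - 5) - 331))*(-403088 + (-22740 - 220272)) = (-184852 - 291*(-5*(-6) - 331))*(-403088 - 243012) = (-184852 - 291*(30 - 331))*(-646100) = (-184852 - 291*(-301))*(-646100) = (-184852 + 87591)*(-646100) = -97261*(-646100) = 62840332100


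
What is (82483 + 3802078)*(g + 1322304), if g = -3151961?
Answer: -7107414225577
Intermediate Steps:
(82483 + 3802078)*(g + 1322304) = (82483 + 3802078)*(-3151961 + 1322304) = 3884561*(-1829657) = -7107414225577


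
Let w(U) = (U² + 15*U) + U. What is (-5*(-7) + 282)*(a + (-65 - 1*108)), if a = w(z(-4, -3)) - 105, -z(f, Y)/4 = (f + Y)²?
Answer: 11095634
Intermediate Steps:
z(f, Y) = -4*(Y + f)² (z(f, Y) = -4*(f + Y)² = -4*(Y + f)²)
w(U) = U² + 16*U
a = 35175 (a = (-4*(-3 - 4)²)*(16 - 4*(-3 - 4)²) - 105 = (-4*(-7)²)*(16 - 4*(-7)²) - 105 = (-4*49)*(16 - 4*49) - 105 = -196*(16 - 196) - 105 = -196*(-180) - 105 = 35280 - 105 = 35175)
(-5*(-7) + 282)*(a + (-65 - 1*108)) = (-5*(-7) + 282)*(35175 + (-65 - 1*108)) = (35 + 282)*(35175 + (-65 - 108)) = 317*(35175 - 173) = 317*35002 = 11095634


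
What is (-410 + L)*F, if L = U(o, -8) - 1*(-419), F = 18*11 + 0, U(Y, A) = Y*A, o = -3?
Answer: 6534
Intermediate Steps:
U(Y, A) = A*Y
F = 198 (F = 198 + 0 = 198)
L = 443 (L = -8*(-3) - 1*(-419) = 24 + 419 = 443)
(-410 + L)*F = (-410 + 443)*198 = 33*198 = 6534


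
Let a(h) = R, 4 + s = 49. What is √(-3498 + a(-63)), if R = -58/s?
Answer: 2*I*√196835/15 ≈ 59.155*I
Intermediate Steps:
s = 45 (s = -4 + 49 = 45)
R = -58/45 ≈ -1.2889
a(h) = -58/45
√(-3498 + a(-63)) = √(-3498 - 58/45) = √(-157468/45) = 2*I*√196835/15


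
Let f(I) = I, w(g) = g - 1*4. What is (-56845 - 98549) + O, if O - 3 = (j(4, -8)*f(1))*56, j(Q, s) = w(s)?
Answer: -156063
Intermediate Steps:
w(g) = -4 + g (w(g) = g - 4 = -4 + g)
j(Q, s) = -4 + s
O = -669 (O = 3 + ((-4 - 8)*1)*56 = 3 - 12*1*56 = 3 - 12*56 = 3 - 672 = -669)
(-56845 - 98549) + O = (-56845 - 98549) - 669 = -155394 - 669 = -156063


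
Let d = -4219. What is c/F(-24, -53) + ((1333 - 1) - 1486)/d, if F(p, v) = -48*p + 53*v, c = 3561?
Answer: -14768681/6990883 ≈ -2.1126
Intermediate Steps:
c/F(-24, -53) + ((1333 - 1) - 1486)/d = 3561/(-48*(-24) + 53*(-53)) + ((1333 - 1) - 1486)/(-4219) = 3561/(1152 - 2809) + (1332 - 1486)*(-1/4219) = 3561/(-1657) - 154*(-1/4219) = 3561*(-1/1657) + 154/4219 = -3561/1657 + 154/4219 = -14768681/6990883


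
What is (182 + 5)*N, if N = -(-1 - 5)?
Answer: 1122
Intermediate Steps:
N = 6 (N = -1*(-6) = 6)
(182 + 5)*N = (182 + 5)*6 = 187*6 = 1122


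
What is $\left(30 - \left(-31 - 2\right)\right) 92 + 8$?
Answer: $5804$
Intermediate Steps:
$\left(30 - \left(-31 - 2\right)\right) 92 + 8 = \left(30 - -33\right) 92 + 8 = \left(30 + 33\right) 92 + 8 = 63 \cdot 92 + 8 = 5796 + 8 = 5804$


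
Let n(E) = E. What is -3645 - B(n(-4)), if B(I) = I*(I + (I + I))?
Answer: -3693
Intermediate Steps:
B(I) = 3*I**2 (B(I) = I*(I + 2*I) = I*(3*I) = 3*I**2)
-3645 - B(n(-4)) = -3645 - 3*(-4)**2 = -3645 - 3*16 = -3645 - 1*48 = -3645 - 48 = -3693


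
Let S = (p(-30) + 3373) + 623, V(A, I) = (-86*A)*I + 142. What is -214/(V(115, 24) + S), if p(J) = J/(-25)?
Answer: 535/583052 ≈ 0.00091759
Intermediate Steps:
V(A, I) = 142 - 86*A*I (V(A, I) = -86*A*I + 142 = 142 - 86*A*I)
p(J) = -J/25 (p(J) = J*(-1/25) = -J/25)
S = 19986/5 (S = (-1/25*(-30) + 3373) + 623 = (6/5 + 3373) + 623 = 16871/5 + 623 = 19986/5 ≈ 3997.2)
-214/(V(115, 24) + S) = -214/((142 - 86*115*24) + 19986/5) = -214/((142 - 237360) + 19986/5) = -214/(-237218 + 19986/5) = -214/(-1166104/5) = -214*(-5/1166104) = 535/583052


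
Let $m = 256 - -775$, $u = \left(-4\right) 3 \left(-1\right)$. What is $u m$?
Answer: $12372$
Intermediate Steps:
$u = 12$ ($u = \left(-12\right) \left(-1\right) = 12$)
$m = 1031$ ($m = 256 + 775 = 1031$)
$u m = 12 \cdot 1031 = 12372$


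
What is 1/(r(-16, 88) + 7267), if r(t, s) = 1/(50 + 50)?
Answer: 100/726701 ≈ 0.00013761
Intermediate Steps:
r(t, s) = 1/100
1/(r(-16, 88) + 7267) = 1/(1/100 + 7267) = 1/(726701/100) = 100/726701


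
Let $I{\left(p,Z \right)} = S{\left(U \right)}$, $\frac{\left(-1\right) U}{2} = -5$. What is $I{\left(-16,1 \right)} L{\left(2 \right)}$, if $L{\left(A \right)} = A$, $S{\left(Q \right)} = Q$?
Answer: $20$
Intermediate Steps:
$U = 10$ ($U = \left(-2\right) \left(-5\right) = 10$)
$I{\left(p,Z \right)} = 10$
$I{\left(-16,1 \right)} L{\left(2 \right)} = 10 \cdot 2 = 20$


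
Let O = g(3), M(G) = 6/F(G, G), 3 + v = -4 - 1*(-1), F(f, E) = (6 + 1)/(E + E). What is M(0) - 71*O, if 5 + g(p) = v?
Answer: 781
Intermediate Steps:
F(f, E) = 7/(2*E) (F(f, E) = 7/((2*E)) = 7*(1/(2*E)) = 7/(2*E))
v = -6 (v = -3 + (-4 - 1*(-1)) = -3 + (-4 + 1) = -3 - 3 = -6)
M(G) = 12*G/7 (M(G) = 6/((7/(2*G))) = 6*(2*G/7) = 12*G/7)
g(p) = -11 (g(p) = -5 - 6 = -11)
O = -11
M(0) - 71*O = (12/7)*0 - 71*(-11) = 0 + 781 = 781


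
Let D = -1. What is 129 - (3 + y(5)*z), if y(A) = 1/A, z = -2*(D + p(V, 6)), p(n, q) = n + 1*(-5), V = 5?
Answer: 628/5 ≈ 125.60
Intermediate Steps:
p(n, q) = -5 + n (p(n, q) = n - 5 = -5 + n)
z = 2 (z = -2*(-1 + (-5 + 5)) = -2*(-1 + 0) = -2*(-1) = 2)
129 - (3 + y(5)*z) = 129 - (3 + 2/5) = 129 - 1*17/5 = 129 - 17/5 = 628/5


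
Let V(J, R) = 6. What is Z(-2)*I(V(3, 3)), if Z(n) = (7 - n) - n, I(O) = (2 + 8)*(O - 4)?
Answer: 220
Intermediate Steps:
I(O) = -40 + 10*O (I(O) = 10*(-4 + O) = -40 + 10*O)
Z(n) = 7 - 2*n
Z(-2)*I(V(3, 3)) = (7 - 2*(-2))*(-40 + 10*6) = (7 + 4)*(-40 + 60) = 11*20 = 220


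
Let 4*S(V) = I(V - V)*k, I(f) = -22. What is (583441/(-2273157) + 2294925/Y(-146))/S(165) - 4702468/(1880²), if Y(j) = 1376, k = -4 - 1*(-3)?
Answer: 71696316489606247/237512400354900 ≈ 301.86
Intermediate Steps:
k = -1 (k = -4 + 3 = -1)
S(V) = 11/2 (S(V) = (-22*(-1))/4 = (¼)*22 = 11/2)
(583441/(-2273157) + 2294925/Y(-146))/S(165) - 4702468/(1880²) = (583441/(-2273157) + 2294925/1376)/(11/2) - 4702468/(1880²) = (583441*(-1/2273157) + 2294925*(1/1376))*(2/11) - 4702468/3534400 = (-583441/2273157 + 2294925/1376)*(2/11) - 4702468*1/3534400 = (5215922013409/3127864032)*(2/11) - 1175617/883600 = 5215922013409/17203252176 - 1175617/883600 = 71696316489606247/237512400354900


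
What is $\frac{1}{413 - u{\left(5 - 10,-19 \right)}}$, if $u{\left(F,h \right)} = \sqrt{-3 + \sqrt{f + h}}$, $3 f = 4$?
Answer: $\frac{3}{1239 - \sqrt{3} \sqrt{-9 + i \sqrt{159}}} \approx 0.0024274 + 1.1905 \cdot 10^{-5} i$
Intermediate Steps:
$f = \frac{4}{3}$ ($f = \frac{1}{3} \cdot 4 = \frac{4}{3} \approx 1.3333$)
$u{\left(F,h \right)} = \sqrt{-3 + \sqrt{\frac{4}{3} + h}}$
$\frac{1}{413 - u{\left(5 - 10,-19 \right)}} = \frac{1}{413 - \sqrt{-3 + \sqrt{\frac{4}{3} - 19}}} = \frac{1}{413 - \sqrt{-3 + \sqrt{- \frac{53}{3}}}} = \frac{1}{413 - \sqrt{-3 + \frac{i \sqrt{159}}{3}}}$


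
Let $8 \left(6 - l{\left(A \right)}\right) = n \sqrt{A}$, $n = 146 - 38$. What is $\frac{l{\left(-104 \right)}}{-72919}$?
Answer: $- \frac{6}{72919} + \frac{27 i \sqrt{26}}{72919} \approx -8.2283 \cdot 10^{-5} + 0.001888 i$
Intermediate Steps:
$n = 108$
$l{\left(A \right)} = 6 - \frac{27 \sqrt{A}}{2}$ ($l{\left(A \right)} = 6 - \frac{108 \sqrt{A}}{8} = 6 - \frac{27 \sqrt{A}}{2}$)
$\frac{l{\left(-104 \right)}}{-72919} = \frac{6 - \frac{27 \sqrt{-104}}{2}}{-72919} = \left(6 - \frac{27 \cdot 2 i \sqrt{26}}{2}\right) \left(- \frac{1}{72919}\right) = \left(6 - 27 i \sqrt{26}\right) \left(- \frac{1}{72919}\right) = - \frac{6}{72919} + \frac{27 i \sqrt{26}}{72919}$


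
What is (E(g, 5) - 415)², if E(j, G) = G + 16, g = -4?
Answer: 155236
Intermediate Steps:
E(j, G) = 16 + G
(E(g, 5) - 415)² = ((16 + 5) - 415)² = (21 - 415)² = (-394)² = 155236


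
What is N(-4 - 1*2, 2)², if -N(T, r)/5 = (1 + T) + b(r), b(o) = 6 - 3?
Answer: 100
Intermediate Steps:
b(o) = 3
N(T, r) = -20 - 5*T (N(T, r) = -5*((1 + T) + 3) = -5*(4 + T) = -20 - 5*T)
N(-4 - 1*2, 2)² = (-20 - 5*(-4 - 1*2))² = (-20 - 5*(-4 - 2))² = (-20 - 5*(-6))² = (-20 + 30)² = 10² = 100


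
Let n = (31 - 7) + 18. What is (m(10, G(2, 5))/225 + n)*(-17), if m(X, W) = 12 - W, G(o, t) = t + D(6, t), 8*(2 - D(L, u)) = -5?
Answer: -257159/360 ≈ -714.33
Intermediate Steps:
D(L, u) = 21/8 (D(L, u) = 2 - ⅛*(-5) = 2 + 5/8 = 21/8)
G(o, t) = 21/8 + t (G(o, t) = t + 21/8 = 21/8 + t)
n = 42 (n = 24 + 18 = 42)
(m(10, G(2, 5))/225 + n)*(-17) = ((12 - (21/8 + 5))/225 + 42)*(-17) = ((12 - 1*61/8)*(1/225) + 42)*(-17) = ((12 - 61/8)*(1/225) + 42)*(-17) = ((35/8)*(1/225) + 42)*(-17) = (7/360 + 42)*(-17) = (15127/360)*(-17) = -257159/360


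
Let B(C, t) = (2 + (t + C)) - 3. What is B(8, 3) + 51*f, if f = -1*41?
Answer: -2081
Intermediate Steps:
B(C, t) = -1 + C + t (B(C, t) = (2 + (C + t)) - 3 = (2 + C + t) - 3 = -1 + C + t)
f = -41
B(8, 3) + 51*f = (-1 + 8 + 3) + 51*(-41) = 10 - 2091 = -2081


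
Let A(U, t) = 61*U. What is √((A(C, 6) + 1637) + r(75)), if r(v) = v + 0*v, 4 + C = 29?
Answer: √3237 ≈ 56.895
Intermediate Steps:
C = 25 (C = -4 + 29 = 25)
r(v) = v (r(v) = v + 0 = v)
√((A(C, 6) + 1637) + r(75)) = √((61*25 + 1637) + 75) = √((1525 + 1637) + 75) = √(3162 + 75) = √3237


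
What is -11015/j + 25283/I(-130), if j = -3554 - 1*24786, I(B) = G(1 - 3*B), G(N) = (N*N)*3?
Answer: 1153694573/2599588524 ≈ 0.44380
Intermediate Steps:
G(N) = 3*N² (G(N) = N²*3 = 3*N²)
I(B) = 3*(1 - 3*B)²
j = -28340 (j = -3554 - 24786 = -28340)
-11015/j + 25283/I(-130) = -11015/(-28340) + 25283/((3*(-1 + 3*(-130))²)) = -11015*(-1/28340) + 25283/((3*(-1 - 390)²)) = 2203/5668 + 25283/((3*(-391)²)) = 2203/5668 + 25283/((3*152881)) = 2203/5668 + 25283/458643 = 1153694573/2599588524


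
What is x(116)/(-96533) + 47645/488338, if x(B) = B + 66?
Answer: 4510437269/47140732154 ≈ 0.095680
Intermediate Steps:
x(B) = 66 + B
x(116)/(-96533) + 47645/488338 = (66 + 116)/(-96533) + 47645/488338 = 182*(-1/96533) + 47645*(1/488338) = -182/96533 + 47645/488338 = 4510437269/47140732154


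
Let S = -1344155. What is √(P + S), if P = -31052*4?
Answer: I*√1468363 ≈ 1211.8*I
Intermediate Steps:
P = -124208
√(P + S) = √(-124208 - 1344155) = √(-1468363) = I*√1468363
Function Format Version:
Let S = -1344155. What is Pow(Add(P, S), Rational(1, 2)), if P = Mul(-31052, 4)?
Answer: Mul(I, Pow(1468363, Rational(1, 2))) ≈ Mul(1211.8, I)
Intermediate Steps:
P = -124208
Pow(Add(P, S), Rational(1, 2)) = Pow(Add(-124208, -1344155), Rational(1, 2)) = Pow(-1468363, Rational(1, 2)) = Mul(I, Pow(1468363, Rational(1, 2)))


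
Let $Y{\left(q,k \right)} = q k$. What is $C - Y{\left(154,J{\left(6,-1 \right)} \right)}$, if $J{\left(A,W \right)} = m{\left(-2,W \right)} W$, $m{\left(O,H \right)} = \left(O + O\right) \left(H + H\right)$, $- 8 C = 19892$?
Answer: $- \frac{2509}{2} \approx -1254.5$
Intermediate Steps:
$C = - \frac{4973}{2}$ ($C = \left(- \frac{1}{8}\right) 19892 = - \frac{4973}{2} \approx -2486.5$)
$m{\left(O,H \right)} = 4 H O$ ($m{\left(O,H \right)} = 2 O 2 H = 4 H O$)
$J{\left(A,W \right)} = - 8 W^{2}$ ($J{\left(A,W \right)} = 4 W \left(-2\right) W = - 8 W W = - 8 W^{2}$)
$Y{\left(q,k \right)} = k q$
$C - Y{\left(154,J{\left(6,-1 \right)} \right)} = - \frac{4973}{2} - - 8 \left(-1\right)^{2} \cdot 154 = - \frac{4973}{2} - \left(-8\right) 1 \cdot 154 = - \frac{4973}{2} - \left(-8\right) 154 = - \frac{4973}{2} - -1232 = - \frac{4973}{2} + 1232 = - \frac{2509}{2}$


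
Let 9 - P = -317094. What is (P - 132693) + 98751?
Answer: 283161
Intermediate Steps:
P = 317103 (P = 9 - 1*(-317094) = 9 + 317094 = 317103)
(P - 132693) + 98751 = (317103 - 132693) + 98751 = 184410 + 98751 = 283161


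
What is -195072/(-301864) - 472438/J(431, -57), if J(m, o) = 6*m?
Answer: -8881723015/48788769 ≈ -182.04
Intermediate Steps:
-195072/(-301864) - 472438/J(431, -57) = -195072/(-301864) - 472438/(6*431) = -195072*(-1/301864) - 472438/2586 = 24384/37733 - 472438*1/2586 = 24384/37733 - 236219/1293 = -8881723015/48788769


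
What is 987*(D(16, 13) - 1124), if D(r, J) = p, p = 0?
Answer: -1109388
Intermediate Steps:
D(r, J) = 0
987*(D(16, 13) - 1124) = 987*(0 - 1124) = 987*(-1124) = -1109388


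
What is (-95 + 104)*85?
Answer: 765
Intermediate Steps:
(-95 + 104)*85 = 9*85 = 765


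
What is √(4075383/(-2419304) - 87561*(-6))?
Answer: √768743517095765706/1209652 ≈ 724.82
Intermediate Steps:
√(4075383/(-2419304) - 87561*(-6)) = √(4075383*(-1/2419304) + 525366) = √(-4075383/2419304 + 525366) = √(1271015989881/2419304) = √768743517095765706/1209652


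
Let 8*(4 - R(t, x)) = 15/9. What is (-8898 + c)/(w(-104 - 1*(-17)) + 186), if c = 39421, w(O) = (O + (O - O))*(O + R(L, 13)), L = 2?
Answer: 244184/59401 ≈ 4.1108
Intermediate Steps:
R(t, x) = 91/24 (R(t, x) = 4 - 15/(8*9) = 4 - ⅛*5/3 = 4 - 5/24 = 91/24)
w(O) = O*(91/24 + O) (w(O) = (O + (O - O))*(O + 91/24) = (O + 0)*(91/24 + O) = O*(91/24 + O))
(-8898 + c)/(w(-104 - 1*(-17)) + 186) = (-8898 + 39421)/((-104 - 1*(-17))*(91 + 24*(-104 - 1*(-17)))/24 + 186) = 30523/((-104 + 17)*(91 + 24*(-104 + 17))/24 + 186) = 30523/((1/24)*(-87)*(91 + 24*(-87)) + 186) = 30523/((1/24)*(-87)*(91 - 2088) + 186) = 30523/((1/24)*(-87)*(-1997) + 186) = 30523/(57913/8 + 186) = 30523/(59401/8) = 30523*(8/59401) = 244184/59401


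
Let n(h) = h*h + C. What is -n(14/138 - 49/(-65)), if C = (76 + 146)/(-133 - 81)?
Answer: 658296103/2152329075 ≈ 0.30585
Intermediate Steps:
C = -111/107 (C = 222/(-214) = 222*(-1/214) = -111/107 ≈ -1.0374)
n(h) = -111/107 + h² (n(h) = h*h - 111/107 = h² - 111/107 = -111/107 + h²)
-n(14/138 - 49/(-65)) = -(-111/107 + (14/138 - 49/(-65))²) = -(-111/107 + (14*(1/138) - 49*(-1/65))²) = -(-111/107 + (7/69 + 49/65)²) = -(-111/107 + (3836/4485)²) = -(-111/107 + 14714896/20115225) = -1*(-658296103/2152329075) = 658296103/2152329075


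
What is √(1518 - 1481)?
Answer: √37 ≈ 6.0828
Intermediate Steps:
√(1518 - 1481) = √37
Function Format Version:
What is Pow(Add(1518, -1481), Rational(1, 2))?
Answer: Pow(37, Rational(1, 2)) ≈ 6.0828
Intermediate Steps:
Pow(Add(1518, -1481), Rational(1, 2)) = Pow(37, Rational(1, 2))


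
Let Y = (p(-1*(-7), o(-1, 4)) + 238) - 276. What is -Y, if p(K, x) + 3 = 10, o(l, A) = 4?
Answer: 31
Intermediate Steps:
p(K, x) = 7 (p(K, x) = -3 + 10 = 7)
Y = -31 (Y = (7 + 238) - 276 = 245 - 276 = -31)
-Y = -1*(-31) = 31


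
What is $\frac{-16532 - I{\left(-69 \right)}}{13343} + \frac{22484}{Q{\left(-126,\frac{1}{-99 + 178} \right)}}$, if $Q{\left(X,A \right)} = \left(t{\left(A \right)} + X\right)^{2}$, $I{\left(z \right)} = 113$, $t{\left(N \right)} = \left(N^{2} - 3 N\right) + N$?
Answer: $\frac{1388276808214767}{8254225705205447} \approx 0.16819$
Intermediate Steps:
$t{\left(N \right)} = N^{2} - 2 N$
$Q{\left(X,A \right)} = \left(X + A \left(-2 + A\right)\right)^{2}$ ($Q{\left(X,A \right)} = \left(A \left(-2 + A\right) + X\right)^{2} = \left(X + A \left(-2 + A\right)\right)^{2}$)
$\frac{-16532 - I{\left(-69 \right)}}{13343} + \frac{22484}{Q{\left(-126,\frac{1}{-99 + 178} \right)}} = \frac{-16532 - 113}{13343} + \frac{22484}{\left(-126 + \frac{-2 + \frac{1}{-99 + 178}}{-99 + 178}\right)^{2}} = \left(-16532 - 113\right) \frac{1}{13343} + \frac{22484}{\left(-126 + \frac{-2 + \frac{1}{79}}{79}\right)^{2}} = \left(-16645\right) \frac{1}{13343} + \frac{22484}{\left(-126 + \frac{-2 + \frac{1}{79}}{79}\right)^{2}} = - \frac{16645}{13343} + \frac{22484}{\left(-126 + \frac{1}{79} \left(- \frac{157}{79}\right)\right)^{2}} = - \frac{16645}{13343} + \frac{22484}{\left(-126 - \frac{157}{6241}\right)^{2}} = - \frac{16645}{13343} + \frac{22484}{\left(- \frac{786523}{6241}\right)^{2}} = - \frac{16645}{13343} + \frac{22484}{\frac{618618429529}{38950081}} = - \frac{16645}{13343} + 22484 \cdot \frac{38950081}{618618429529} = - \frac{16645}{13343} + \frac{875753621204}{618618429529} = \frac{1388276808214767}{8254225705205447}$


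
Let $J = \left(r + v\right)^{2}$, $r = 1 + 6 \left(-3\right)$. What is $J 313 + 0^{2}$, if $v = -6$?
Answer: $165577$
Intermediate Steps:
$r = -17$ ($r = 1 - 18 = -17$)
$J = 529$ ($J = \left(-17 - 6\right)^{2} = \left(-23\right)^{2} = 529$)
$J 313 + 0^{2} = 529 \cdot 313 + 0^{2} = 165577 + 0 = 165577$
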